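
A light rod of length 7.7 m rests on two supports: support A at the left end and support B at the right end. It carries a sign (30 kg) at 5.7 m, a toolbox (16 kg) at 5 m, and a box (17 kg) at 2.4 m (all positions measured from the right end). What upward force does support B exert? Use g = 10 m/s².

R_B ≈ 251 N

Take moments about support A.
Sign: 30 × 10 = 300 N down at 5.7 m → arm 2 m, τ = 300 × 2 = 600 N·m clockwise.
Toolbox: 16 × 10 = 160 N down at 5 m → arm 2.7 m, τ = 160 × 2.7 = 432 N·m clockwise.
Box: 17 × 10 = 170 N down at 2.4 m → arm 5.3 m, τ = 170 × 5.3 = 901 N·m clockwise.
Net load moment about support A = 1933 N·m clockwise.
Reaction R at support B is upward at 0 m, arm 7.7 m → moment R × 7.7 counterclockwise.
For rotational equilibrium, R × 7.7 = 1933, so R = 251 N.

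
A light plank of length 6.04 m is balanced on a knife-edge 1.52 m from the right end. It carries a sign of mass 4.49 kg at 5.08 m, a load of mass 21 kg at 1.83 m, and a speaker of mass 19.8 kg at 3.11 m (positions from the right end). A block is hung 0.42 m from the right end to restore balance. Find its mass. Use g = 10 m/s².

About the knife-edge (at 1.52 m from the right end):
Sign: 4.49 × 10 = 44.9 N down at 5.08 m → arm 3.56 m, τ = 44.9 × 3.56 = 159.8 N·m counterclockwise.
Load: 21 × 10 = 210 N down at 1.83 m → arm 0.31 m, τ = 210 × 0.31 = 65.1 N·m counterclockwise.
Speaker: 19.8 × 10 = 198 N down at 3.11 m → arm 1.59 m, τ = 198 × 1.59 = 314.8 N·m counterclockwise.
Net moment of known loads = 539.7 N·m counterclockwise.
An unknown mass m at 0.42 m has arm 1.1 m; its moment is m·g·1.1 clockwise.
For rotational equilibrium, m × 10 × 1.1 = 539.7, so m = 539.7 / (10 × 1.1) = 49.1 kg.

m ≈ 49.1 kg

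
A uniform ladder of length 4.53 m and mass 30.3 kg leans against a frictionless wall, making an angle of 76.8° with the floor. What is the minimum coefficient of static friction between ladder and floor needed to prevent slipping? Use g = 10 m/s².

μ_min ≈ 0.117

Take moments about the foot of the ladder.
Ladder weight 30.3×10 = 303 N acts at 2.265 m along the ladder; its horizontal arm is 2.265·cos76.8° = 0.5172 m → τ = 156.7 N·m clockwise.
Wall normal N acts horizontally at the top; its moment arm is the height L sinθ = 4.53·sin76.8° = 4.41 m, counterclockwise.
Balancing moments: N × 4.41 = 156.7, giving N = 35.53 N.
ΣFx = 0 ⇒ f = N_wall = 35.53 N. ΣFy = 0 ⇒ N_floor = 303 N.
μ_min = f / N_floor = 35.53 / 303 = 0.117.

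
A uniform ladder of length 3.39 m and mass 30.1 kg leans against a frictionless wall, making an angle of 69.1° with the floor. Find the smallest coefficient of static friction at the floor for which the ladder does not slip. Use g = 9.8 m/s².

μ_min ≈ 0.191

Take moments about the foot of the ladder.
Ladder weight 30.1×9.8 = 295 N acts at 1.695 m along the ladder; its horizontal arm is 1.695·cos69.1° = 0.6047 m → τ = 178.4 N·m clockwise.
Wall normal N acts horizontally at the top; its moment arm is the height L sinθ = 3.39·sin69.1° = 3.167 m, counterclockwise.
Στ = 0 ⇒ N × 3.167 = 178.4 ⇒ N = 56.33 N.
ΣFx = 0 ⇒ f = N_wall = 56.33 N. ΣFy = 0 ⇒ N_floor = 295 N.
μ_min = f / N_floor = 56.33 / 295 = 0.191.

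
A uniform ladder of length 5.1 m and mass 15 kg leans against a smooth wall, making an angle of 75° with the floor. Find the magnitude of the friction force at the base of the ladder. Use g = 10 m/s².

f ≈ 20.1 N

Sum moments about the foot of the ladder (the floor normal and friction both act there and drop out).
Ladder weight 15×10 = 150 N acts at 2.55 m along the ladder; its horizontal arm is 2.55·cos75° = 0.66 m → τ = 99 N·m clockwise.
Wall normal N acts horizontally at the top; its moment arm is the height L sinθ = 5.1·sin75° = 4.926 m, counterclockwise.
Balancing moments: N × 4.926 = 99, giving N = 20.1 N.
ΣFx = 0: friction at the foot balances the wall's push, so f = N_wall = 20.1 N.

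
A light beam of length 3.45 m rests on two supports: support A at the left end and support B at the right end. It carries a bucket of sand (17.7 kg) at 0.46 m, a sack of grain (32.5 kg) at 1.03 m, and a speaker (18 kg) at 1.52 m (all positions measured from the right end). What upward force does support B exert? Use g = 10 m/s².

Choose support A as the axis so its reaction then has zero moment arm.
Bucket of sand: 17.7 × 10 = 177 N down at 0.46 m → arm 2.99 m, τ = 177 × 2.99 = 529.2 N·m clockwise.
Sack of grain: 32.5 × 10 = 325 N down at 1.03 m → arm 2.42 m, τ = 325 × 2.42 = 786.5 N·m clockwise.
Speaker: 18 × 10 = 180 N down at 1.52 m → arm 1.93 m, τ = 180 × 1.93 = 347.4 N·m clockwise.
Net load moment about support A = 1663 N·m clockwise.
Reaction R at support B is upward at 0 m, arm 3.45 m → moment R × 3.45 counterclockwise.
Balancing moments: R × 3.45 = 1663, giving R = 482 N.

R_B ≈ 482 N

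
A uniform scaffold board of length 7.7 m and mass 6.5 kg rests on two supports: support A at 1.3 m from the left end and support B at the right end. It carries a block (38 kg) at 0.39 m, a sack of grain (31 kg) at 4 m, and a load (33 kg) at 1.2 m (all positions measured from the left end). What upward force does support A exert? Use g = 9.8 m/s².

R_A ≈ 968 N

Taking torques about support B:
Beam weight: 6.5 × 9.8 = 63.7 N down at 3.85 m → arm 3.85 m, τ = 63.7 × 3.85 = 245.2 N·m counterclockwise.
Block: 38 × 9.8 = 372.4 N down at 0.39 m → arm 7.31 m, τ = 372.4 × 7.31 = 2722 N·m counterclockwise.
Sack of grain: 31 × 9.8 = 303.8 N down at 4 m → arm 3.7 m, τ = 303.8 × 3.7 = 1124 N·m counterclockwise.
Load: 33 × 9.8 = 323.4 N down at 1.2 m → arm 6.5 m, τ = 323.4 × 6.5 = 2102 N·m counterclockwise.
Net load moment about support B = 6193 N·m counterclockwise.
Reaction R at support A is upward at 1.3 m, arm 6.4 m → moment R × 6.4 clockwise.
For rotational equilibrium, R × 6.4 = 6193, so R = 968 N.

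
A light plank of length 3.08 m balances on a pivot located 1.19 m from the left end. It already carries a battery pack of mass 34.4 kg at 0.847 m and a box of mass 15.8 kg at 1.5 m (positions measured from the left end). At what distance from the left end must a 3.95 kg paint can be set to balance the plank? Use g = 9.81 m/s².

Choose the pivot (at 1.19 m from the left end) as the axis so the support reaction has zero arm there.
Battery pack: 34.4 × 9.81 = 337.5 N down at 0.847 m → arm 0.343 m, τ = 337.5 × 0.343 = 115.8 N·m counterclockwise.
Box: 15.8 × 9.81 = 155 N down at 1.5 m → arm 0.31 m, τ = 155 × 0.31 = 48.05 N·m clockwise.
Net moment of existing loads = 67.75 N·m counterclockwise.
The paint can weighs 3.95 × 9.81 = 38.75 N and must supply an equal clockwise moment, so its lever arm about the pivot is 67.75 / 38.75 = 1.75 m.
That puts it at 1.19 + 1.75 = 2.94 m from the left end.

x ≈ 2.94 m from the left end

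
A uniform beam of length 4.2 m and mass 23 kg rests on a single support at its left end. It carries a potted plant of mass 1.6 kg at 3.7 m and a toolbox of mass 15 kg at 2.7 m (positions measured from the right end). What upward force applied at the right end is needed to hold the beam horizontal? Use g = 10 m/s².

Taking torques about the left end:
Beam weight: 23 × 10 = 230 N down at 2.1 m → arm 2.1 m, τ = 230 × 2.1 = 483 N·m clockwise.
Potted plant: 1.6 × 10 = 16 N down at 3.7 m → arm 0.5 m, τ = 16 × 0.5 = 8 N·m clockwise.
Toolbox: 15 × 10 = 150 N down at 2.7 m → arm 1.5 m, τ = 150 × 1.5 = 225 N·m clockwise.
Net moment of the loads = 716 N·m clockwise.
The upward force F acts at the right end, arm 4.2 m, giving F × 4.2 counterclockwise.
Balancing moments: F × 4.2 = 716, giving F = 716 / 4.2 = 170 N.

F ≈ 170 N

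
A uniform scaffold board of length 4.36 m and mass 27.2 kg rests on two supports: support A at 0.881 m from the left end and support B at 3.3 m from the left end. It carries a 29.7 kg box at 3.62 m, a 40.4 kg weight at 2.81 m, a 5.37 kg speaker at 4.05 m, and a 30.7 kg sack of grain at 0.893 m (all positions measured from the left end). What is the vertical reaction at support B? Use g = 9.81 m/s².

R_B ≈ 860 N

Take moments about support A.
Beam weight: 27.2 × 9.81 = 266.8 N down at 2.18 m → arm 1.299 m, τ = 266.8 × 1.299 = 346.6 N·m clockwise.
Box: 29.7 × 9.81 = 291.4 N down at 3.62 m → arm 2.739 m, τ = 291.4 × 2.739 = 798.1 N·m clockwise.
Weight: 40.4 × 9.81 = 396.3 N down at 2.81 m → arm 1.929 m, τ = 396.3 × 1.929 = 764.5 N·m clockwise.
Speaker: 5.37 × 9.81 = 52.68 N down at 4.05 m → arm 3.169 m, τ = 52.68 × 3.169 = 166.9 N·m clockwise.
Sack of grain: 30.7 × 9.81 = 301.2 N down at 0.893 m → arm 0.012 m, τ = 301.2 × 0.012 = 3.614 N·m clockwise.
Net load moment about support A = 2080 N·m clockwise.
Reaction R at support B is upward at 3.3 m, arm 2.419 m → moment R × 2.419 counterclockwise.
Στ = 0 ⇒ R × 2.419 = 2080 ⇒ R = 860 N.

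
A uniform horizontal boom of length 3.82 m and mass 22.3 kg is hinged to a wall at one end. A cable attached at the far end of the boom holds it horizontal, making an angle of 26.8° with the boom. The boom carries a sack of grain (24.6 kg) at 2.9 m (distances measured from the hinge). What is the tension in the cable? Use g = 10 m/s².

T ≈ 661 N

About the hinge:
Beam weight: 22.3 × 10 = 223 N down at 1.91 m → arm 1.91 m, τ = 223 × 1.91 = 425.9 N·m clockwise.
Sack of grain: 24.6 × 10 = 246 N down at 2.9 m → arm 2.9 m, τ = 246 × 2.9 = 713.4 N·m clockwise.
Total clockwise load moment = 1139 N·m.
The cable tension T acts at 3.82 m; only its component perpendicular to the boom, T sinθ, produces torque. sin 26.8° = 0.4509.
Setting net torque to zero: T × 3.82 × 0.4509 = 1139 → T = 1139 / 1.722 = 661 N.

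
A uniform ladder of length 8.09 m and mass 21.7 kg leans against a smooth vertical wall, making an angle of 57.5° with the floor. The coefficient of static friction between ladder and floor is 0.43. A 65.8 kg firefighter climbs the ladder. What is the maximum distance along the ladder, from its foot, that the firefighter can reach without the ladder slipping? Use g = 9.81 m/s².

d ≈ 5.93 m

About the foot of the ladder:
Ladder weight 21.7×9.81 = 212.9 N acts at 4.045 m along the ladder; its horizontal arm is 4.045·cos57.5° = 2.173 m → τ = 462.6 N·m clockwise.
Firefighter weight 65.8×9.81 = 645.5 N at distance d → arm d·cos57.5° → τ = 645.5·d·0.5373 clockwise.
Wall normal N at the top has arm L sinθ = 6.823 m counterclockwise, so Στ = 0 gives N·6.823 = 462.6 + 346.8·d.
ΣFy = 0 ⇒ N_floor = 858.4 N, so the maximum friction is μ_s·N_floor = 0.43×858.4 = 369.1 N. ΣFx = 0 ⇒ N_wall = f, so at the slipping point N = 369.1 N.
Substituting: 369.1×6.823 = 462.6 + 346.8·d ⇒ d = (2518 − 462.6) / 346.8 = 5.93 m.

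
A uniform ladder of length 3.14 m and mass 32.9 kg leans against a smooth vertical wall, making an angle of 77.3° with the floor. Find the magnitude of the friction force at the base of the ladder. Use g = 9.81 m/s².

About the foot of the ladder:
Ladder weight 32.9×9.81 = 322.7 N acts at 1.57 m along the ladder; its horizontal arm is 1.57·cos77.3° = 0.3452 m → τ = 111.4 N·m clockwise.
Wall normal N acts horizontally at the top; its moment arm is the height L sinθ = 3.14·sin77.3° = 3.063 m, counterclockwise.
For rotational equilibrium, N × 3.063 = 111.4, so N = 36.4 N.
ΣFx = 0: friction at the foot balances the wall's push, so f = N_wall = 36.4 N.

f ≈ 36.4 N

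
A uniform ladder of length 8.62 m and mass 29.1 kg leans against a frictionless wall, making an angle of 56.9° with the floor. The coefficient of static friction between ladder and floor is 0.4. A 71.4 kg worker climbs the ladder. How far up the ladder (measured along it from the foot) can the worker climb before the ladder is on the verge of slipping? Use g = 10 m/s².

d ≈ 5.69 m

Taking torques about the foot of the ladder:
Ladder weight 29.1×10 = 291 N acts at 4.31 m along the ladder; its horizontal arm is 4.31·cos56.9° = 2.354 m → τ = 685 N·m clockwise.
Worker weight 71.4×10 = 714 N at distance d → arm d·cos56.9° → τ = 714·d·0.5461 clockwise.
Wall normal N at the top has arm L sinθ = 7.221 m counterclockwise, so Στ = 0 gives N·7.221 = 685 + 389.9·d.
ΣFy = 0 ⇒ N_floor = 1005 N, so the maximum friction is μ_s·N_floor = 0.4×1005 = 402 N. ΣFx = 0 ⇒ N_wall = f, so at the slipping point N = 402 N.
Substituting: 402×7.221 = 685 + 389.9·d ⇒ d = (2903 − 685) / 389.9 = 5.69 m.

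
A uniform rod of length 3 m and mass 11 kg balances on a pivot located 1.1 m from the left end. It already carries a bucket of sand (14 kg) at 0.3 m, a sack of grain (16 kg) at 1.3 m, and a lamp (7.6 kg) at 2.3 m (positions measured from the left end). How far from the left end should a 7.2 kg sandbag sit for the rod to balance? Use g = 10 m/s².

About the pivot (at 1.1 m from the left end):
Beam weight: 11 × 10 = 110 N down at 1.5 m → arm 0.4 m, τ = 110 × 0.4 = 44 N·m clockwise.
Bucket of sand: 14 × 10 = 140 N down at 0.3 m → arm 0.8 m, τ = 140 × 0.8 = 112 N·m counterclockwise.
Sack of grain: 16 × 10 = 160 N down at 1.3 m → arm 0.2 m, τ = 160 × 0.2 = 32 N·m clockwise.
Lamp: 7.6 × 10 = 76 N down at 2.3 m → arm 1.2 m, τ = 76 × 1.2 = 91.2 N·m clockwise.
Net moment of existing loads = 55.2 N·m clockwise.
The sandbag weighs 7.2 × 10 = 72 N and must supply an equal counterclockwise moment, so its lever arm about the pivot is 55.2 / 72 = 0.767 m.
That puts it at 1.1 − 0.767 = 0.333 m from the left end.

x ≈ 0.333 m from the left end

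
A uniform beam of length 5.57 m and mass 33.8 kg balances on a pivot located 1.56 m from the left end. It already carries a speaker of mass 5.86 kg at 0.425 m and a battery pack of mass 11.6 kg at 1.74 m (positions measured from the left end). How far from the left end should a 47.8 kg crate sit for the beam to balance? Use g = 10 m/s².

x ≈ 0.789 m from the left end

Taking torques about the pivot (at 1.56 m from the left end):
Beam weight: 33.8 × 10 = 338 N down at 2.785 m → arm 1.225 m, τ = 338 × 1.225 = 414.1 N·m clockwise.
Speaker: 5.86 × 10 = 58.6 N down at 0.425 m → arm 1.135 m, τ = 58.6 × 1.135 = 66.51 N·m counterclockwise.
Battery pack: 11.6 × 10 = 116 N down at 1.74 m → arm 0.18 m, τ = 116 × 0.18 = 20.88 N·m clockwise.
Net moment of existing loads = 368.5 N·m clockwise.
The crate weighs 47.8 × 10 = 478 N and must supply an equal counterclockwise moment, so its lever arm about the pivot is 368.5 / 478 = 0.771 m.
That puts it at 1.56 − 0.771 = 0.789 m from the left end.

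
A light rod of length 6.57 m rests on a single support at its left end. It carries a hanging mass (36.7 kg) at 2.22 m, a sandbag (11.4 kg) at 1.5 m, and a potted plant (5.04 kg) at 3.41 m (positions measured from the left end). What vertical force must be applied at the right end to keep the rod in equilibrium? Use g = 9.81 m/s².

Sum moments about the left end (the unknown pivot reaction has zero arm there).
Hanging mass: 36.7 × 9.81 = 360 N down at 2.22 m → arm 2.22 m, τ = 360 × 2.22 = 799.2 N·m clockwise.
Sandbag: 11.4 × 9.81 = 111.8 N down at 1.5 m → arm 1.5 m, τ = 111.8 × 1.5 = 167.7 N·m clockwise.
Potted plant: 5.04 × 9.81 = 49.44 N down at 3.41 m → arm 3.41 m, τ = 49.44 × 3.41 = 168.6 N·m clockwise.
Net moment of the loads = 1136 N·m clockwise.
The upward force F acts at the right end, arm 6.57 m, giving F × 6.57 counterclockwise.
Setting net torque to zero: F × 6.57 = 1136 → F = 1136 / 6.57 = 173 N.

F ≈ 173 N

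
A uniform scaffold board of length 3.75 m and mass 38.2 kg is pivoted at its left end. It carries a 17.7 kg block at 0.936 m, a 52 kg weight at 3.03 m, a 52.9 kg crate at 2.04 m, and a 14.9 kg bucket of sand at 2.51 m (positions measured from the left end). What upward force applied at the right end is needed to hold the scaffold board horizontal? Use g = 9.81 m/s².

Taking torques about the left end:
Beam weight: 38.2 × 9.81 = 374.7 N down at 1.875 m → arm 1.875 m, τ = 374.7 × 1.875 = 702.6 N·m clockwise.
Block: 17.7 × 9.81 = 173.6 N down at 0.936 m → arm 0.936 m, τ = 173.6 × 0.936 = 162.5 N·m clockwise.
Weight: 52 × 9.81 = 510.1 N down at 3.03 m → arm 3.03 m, τ = 510.1 × 3.03 = 1546 N·m clockwise.
Crate: 52.9 × 9.81 = 518.9 N down at 2.04 m → arm 2.04 m, τ = 518.9 × 2.04 = 1059 N·m clockwise.
Bucket of sand: 14.9 × 9.81 = 146.2 N down at 2.51 m → arm 2.51 m, τ = 146.2 × 2.51 = 367 N·m clockwise.
Net moment of the loads = 3837 N·m clockwise.
The upward force F acts at the right end, arm 3.75 m, giving F × 3.75 counterclockwise.
Balancing moments: F × 3.75 = 3837, giving F = 3837 / 3.75 = 1020 N.

F ≈ 1020 N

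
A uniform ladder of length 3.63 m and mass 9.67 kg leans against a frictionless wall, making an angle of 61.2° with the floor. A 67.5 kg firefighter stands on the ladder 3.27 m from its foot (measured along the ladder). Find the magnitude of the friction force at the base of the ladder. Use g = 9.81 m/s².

f ≈ 354 N

Take moments about the foot of the ladder.
Ladder weight 9.67×9.81 = 94.86 N acts at 1.815 m along the ladder; its horizontal arm is 1.815·cos61.2° = 0.8744 m → τ = 82.95 N·m clockwise.
Firefighter: 67.5×9.81 = 662.2 N at 3.27 m → arm 1.575 m → τ = 1043 N·m clockwise.
Wall normal N acts horizontally at the top; its moment arm is the height L sinθ = 3.63·sin61.2° = 3.181 m, counterclockwise.
Balancing moments: N × 3.181 = 1126, giving N = 354 N.
ΣFx = 0: friction at the foot balances the wall's push, so f = N_wall = 354 N.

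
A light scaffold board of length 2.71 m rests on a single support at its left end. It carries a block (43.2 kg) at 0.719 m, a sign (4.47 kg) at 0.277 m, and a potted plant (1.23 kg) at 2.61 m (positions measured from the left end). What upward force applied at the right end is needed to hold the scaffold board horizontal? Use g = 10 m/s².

Choose the left end as the axis so the unknown pivot reaction has zero arm there.
Block: 43.2 × 10 = 432 N down at 0.719 m → arm 0.719 m, τ = 432 × 0.719 = 310.6 N·m clockwise.
Sign: 4.47 × 10 = 44.7 N down at 0.277 m → arm 0.277 m, τ = 44.7 × 0.277 = 12.38 N·m clockwise.
Potted plant: 1.23 × 10 = 12.3 N down at 2.61 m → arm 2.61 m, τ = 12.3 × 2.61 = 32.1 N·m clockwise.
Net moment of the loads = 355.1 N·m clockwise.
The upward force F acts at the right end, arm 2.71 m, giving F × 2.71 counterclockwise.
Balancing moments: F × 2.71 = 355.1, giving F = 355.1 / 2.71 = 131 N.

F ≈ 131 N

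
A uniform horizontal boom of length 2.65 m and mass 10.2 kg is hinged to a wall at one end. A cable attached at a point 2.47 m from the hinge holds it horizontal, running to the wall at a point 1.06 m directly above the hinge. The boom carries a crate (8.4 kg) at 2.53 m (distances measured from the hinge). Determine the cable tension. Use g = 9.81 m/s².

T ≈ 350 N

Taking torques about the hinge:
Beam weight: 10.2 × 9.81 = 100.1 N down at 1.325 m → arm 1.325 m, τ = 100.1 × 1.325 = 132.6 N·m clockwise.
Crate: 8.4 × 9.81 = 82.4 N down at 2.53 m → arm 2.53 m, τ = 82.4 × 2.53 = 208.5 N·m clockwise.
Total clockwise load moment = 341.1 N·m.
The cable tension T acts at 2.47 m; only its component perpendicular to the boom, T sinθ, produces torque. sinθ = h/√(h²+d²) = 1.06/√(1.06²+2.47²) = 0.3944.
Στ = 0 ⇒ T × 2.47 × 0.3944 = 341.1 ⇒ T = 341.1 / 0.9742 = 350 N.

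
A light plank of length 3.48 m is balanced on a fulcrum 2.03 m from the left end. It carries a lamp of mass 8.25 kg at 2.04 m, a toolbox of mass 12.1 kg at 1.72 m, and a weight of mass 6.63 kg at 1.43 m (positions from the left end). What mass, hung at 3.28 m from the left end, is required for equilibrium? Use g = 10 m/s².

Taking torques about the fulcrum (at 2.03 m from the left end):
Lamp: 8.25 × 10 = 82.5 N down at 2.04 m → arm 0.01 m, τ = 82.5 × 0.01 = 0.825 N·m clockwise.
Toolbox: 12.1 × 10 = 121 N down at 1.72 m → arm 0.31 m, τ = 121 × 0.31 = 37.51 N·m counterclockwise.
Weight: 6.63 × 10 = 66.3 N down at 1.43 m → arm 0.6 m, τ = 66.3 × 0.6 = 39.78 N·m counterclockwise.
Net moment of known loads = 76.47 N·m counterclockwise.
An unknown mass m at 3.28 m has arm 1.25 m; its moment is m·g·1.25 clockwise.
Στ = 0 ⇒ m × 10 × 1.25 = 76.47 ⇒ m = 76.47 / (10 × 1.25) = 6.12 kg.

m ≈ 6.12 kg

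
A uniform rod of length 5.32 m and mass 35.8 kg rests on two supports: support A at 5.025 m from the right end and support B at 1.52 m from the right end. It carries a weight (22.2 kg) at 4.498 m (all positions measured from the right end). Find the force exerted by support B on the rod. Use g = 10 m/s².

Take moments about support A.
Beam weight: 35.8 × 10 = 358 N down at 2.66 m → arm 2.365 m, τ = 358 × 2.365 = 846.7 N·m clockwise.
Weight: 22.2 × 10 = 222 N down at 4.498 m → arm 0.527 m, τ = 222 × 0.527 = 117 N·m clockwise.
Net load moment about support A = 963.7 N·m clockwise.
Reaction R at support B is upward at 1.52 m, arm 3.505 m → moment R × 3.505 counterclockwise.
Balancing moments: R × 3.505 = 963.7, giving R = 275 N.

R_B ≈ 275 N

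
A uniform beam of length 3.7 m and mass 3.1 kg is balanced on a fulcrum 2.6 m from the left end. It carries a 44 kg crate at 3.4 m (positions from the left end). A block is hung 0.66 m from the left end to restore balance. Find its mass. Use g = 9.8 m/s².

m ≈ 16.9 kg

Taking torques about the fulcrum (at 2.6 m from the left end):
Beam weight: 3.1 × 9.8 = 30.38 N down at 1.85 m → arm 0.75 m, τ = 30.38 × 0.75 = 22.79 N·m counterclockwise.
Crate: 44 × 9.8 = 431.2 N down at 3.4 m → arm 0.8 m, τ = 431.2 × 0.8 = 345 N·m clockwise.
Net moment of known loads = 322.2 N·m clockwise.
An unknown mass m at 0.66 m has arm 1.94 m; its moment is m·g·1.94 counterclockwise.
Setting net torque to zero: m × 9.8 × 1.94 = 322.2 → m = 322.2 / (9.8 × 1.94) = 16.9 kg.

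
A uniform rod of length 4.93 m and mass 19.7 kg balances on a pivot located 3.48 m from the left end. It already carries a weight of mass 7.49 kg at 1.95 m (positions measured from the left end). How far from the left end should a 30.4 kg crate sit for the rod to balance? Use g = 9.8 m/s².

x ≈ 4.51 m from the left end

Taking torques about the pivot (at 3.48 m from the left end):
Beam weight: 19.7 × 9.8 = 193.1 N down at 2.465 m → arm 1.015 m, τ = 193.1 × 1.015 = 196 N·m counterclockwise.
Weight: 7.49 × 9.8 = 73.4 N down at 1.95 m → arm 1.53 m, τ = 73.4 × 1.53 = 112.3 N·m counterclockwise.
Net moment of existing loads = 308.3 N·m counterclockwise.
The crate weighs 30.4 × 9.8 = 297.9 N and must supply an equal clockwise moment, so its lever arm about the pivot is 308.3 / 297.9 = 1.03 m.
That puts it at 3.48 + 1.03 = 4.51 m from the left end.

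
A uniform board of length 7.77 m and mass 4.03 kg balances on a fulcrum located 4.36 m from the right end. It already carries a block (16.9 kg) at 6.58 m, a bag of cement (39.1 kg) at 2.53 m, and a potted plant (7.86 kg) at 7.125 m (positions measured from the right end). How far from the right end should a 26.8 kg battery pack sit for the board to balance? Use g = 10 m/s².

Taking torques about the fulcrum (at 4.36 m from the right end):
Beam weight: 4.03 × 10 = 40.3 N down at 3.885 m → arm 0.475 m, τ = 40.3 × 0.475 = 19.14 N·m clockwise.
Block: 16.9 × 10 = 169 N down at 6.58 m → arm 2.22 m, τ = 169 × 2.22 = 375.2 N·m counterclockwise.
Bag of cement: 39.1 × 10 = 391 N down at 2.53 m → arm 1.83 m, τ = 391 × 1.83 = 715.5 N·m clockwise.
Potted plant: 7.86 × 10 = 78.6 N down at 7.125 m → arm 2.765 m, τ = 78.6 × 2.765 = 217.3 N·m counterclockwise.
Net moment of existing loads = 142.1 N·m clockwise.
The battery pack weighs 26.8 × 10 = 268 N and must supply an equal counterclockwise moment, so its lever arm about the fulcrum is 142.1 / 268 = 0.53 m.
That puts it at 4.36 + 0.53 = 4.89 m from the right end.

x ≈ 4.89 m from the right end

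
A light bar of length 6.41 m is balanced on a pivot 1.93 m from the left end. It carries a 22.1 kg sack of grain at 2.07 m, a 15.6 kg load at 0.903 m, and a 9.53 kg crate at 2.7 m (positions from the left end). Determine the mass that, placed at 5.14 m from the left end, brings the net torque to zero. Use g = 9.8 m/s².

m ≈ 1.74 kg

About the pivot (at 1.93 m from the left end):
Sack of grain: 22.1 × 9.8 = 216.6 N down at 2.07 m → arm 0.14 m, τ = 216.6 × 0.14 = 30.32 N·m clockwise.
Load: 15.6 × 9.8 = 152.9 N down at 0.903 m → arm 1.027 m, τ = 152.9 × 1.027 = 157 N·m counterclockwise.
Crate: 9.53 × 9.8 = 93.39 N down at 2.7 m → arm 0.77 m, τ = 93.39 × 0.77 = 71.91 N·m clockwise.
Net moment of known loads = 54.77 N·m counterclockwise.
An unknown mass m at 5.14 m has arm 3.21 m; its moment is m·g·3.21 clockwise.
Setting net torque to zero: m × 9.8 × 3.21 = 54.77 → m = 54.77 / (9.8 × 3.21) = 1.74 kg.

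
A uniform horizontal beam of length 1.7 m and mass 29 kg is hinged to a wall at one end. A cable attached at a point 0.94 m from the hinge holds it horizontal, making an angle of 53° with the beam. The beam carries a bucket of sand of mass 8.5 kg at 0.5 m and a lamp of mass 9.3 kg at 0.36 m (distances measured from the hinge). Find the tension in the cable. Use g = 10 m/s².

T ≈ 430 N

Take moments about the hinge.
Beam weight: 29 × 10 = 290 N down at 0.85 m → arm 0.85 m, τ = 290 × 0.85 = 246.5 N·m clockwise.
Bucket of sand: 8.5 × 10 = 85 N down at 0.5 m → arm 0.5 m, τ = 85 × 0.5 = 42.5 N·m clockwise.
Lamp: 9.3 × 10 = 93 N down at 0.36 m → arm 0.36 m, τ = 93 × 0.36 = 33.48 N·m clockwise.
Total clockwise load moment = 322.5 N·m.
The cable tension T acts at 0.94 m; only its component perpendicular to the beam, T sinθ, produces torque. sin 53° = 0.7986.
For rotational equilibrium, T × 0.94 × 0.7986 = 322.5, so T = 322.5 / 0.7507 = 430 N.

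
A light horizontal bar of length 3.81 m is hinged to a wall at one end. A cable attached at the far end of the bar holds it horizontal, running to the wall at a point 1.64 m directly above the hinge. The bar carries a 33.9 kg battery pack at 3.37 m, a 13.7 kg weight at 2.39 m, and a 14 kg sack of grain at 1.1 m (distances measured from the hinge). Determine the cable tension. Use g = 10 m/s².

T ≈ 1080 N

About the hinge:
Battery pack: 33.9 × 10 = 339 N down at 3.37 m → arm 3.37 m, τ = 339 × 3.37 = 1142 N·m clockwise.
Weight: 13.7 × 10 = 137 N down at 2.39 m → arm 2.39 m, τ = 137 × 2.39 = 327.4 N·m clockwise.
Sack of grain: 14 × 10 = 140 N down at 1.1 m → arm 1.1 m, τ = 140 × 1.1 = 154 N·m clockwise.
Total clockwise load moment = 1623 N·m.
The cable tension T acts at 3.81 m; only its component perpendicular to the bar, T sinθ, produces torque. sinθ = h/√(h²+d²) = 1.64/√(1.64²+3.81²) = 0.3954.
Στ = 0 ⇒ T × 3.81 × 0.3954 = 1623 ⇒ T = 1623 / 1.506 = 1080 N.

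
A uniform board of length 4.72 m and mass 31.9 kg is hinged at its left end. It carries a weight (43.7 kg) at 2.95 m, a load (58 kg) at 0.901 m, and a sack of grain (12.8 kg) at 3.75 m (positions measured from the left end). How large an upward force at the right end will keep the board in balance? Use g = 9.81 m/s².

F ≈ 633 N

Choose the left end as the axis so the unknown pivot reaction has zero arm there.
Beam weight: 31.9 × 9.81 = 312.9 N down at 2.36 m → arm 2.36 m, τ = 312.9 × 2.36 = 738.4 N·m clockwise.
Weight: 43.7 × 9.81 = 428.7 N down at 2.95 m → arm 2.95 m, τ = 428.7 × 2.95 = 1265 N·m clockwise.
Load: 58 × 9.81 = 569 N down at 0.901 m → arm 0.901 m, τ = 569 × 0.901 = 512.7 N·m clockwise.
Sack of grain: 12.8 × 9.81 = 125.6 N down at 3.75 m → arm 3.75 m, τ = 125.6 × 3.75 = 471 N·m clockwise.
Net moment of the loads = 2987 N·m clockwise.
The upward force F acts at the right end, arm 4.72 m, giving F × 4.72 counterclockwise.
Balancing moments: F × 4.72 = 2987, giving F = 2987 / 4.72 = 633 N.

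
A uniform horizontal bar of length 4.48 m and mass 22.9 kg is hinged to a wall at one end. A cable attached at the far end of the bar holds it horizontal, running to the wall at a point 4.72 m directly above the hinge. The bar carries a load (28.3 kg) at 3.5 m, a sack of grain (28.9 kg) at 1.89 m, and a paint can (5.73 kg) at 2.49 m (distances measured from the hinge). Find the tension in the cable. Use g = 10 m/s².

T ≈ 675 N

About the hinge:
Beam weight: 22.9 × 10 = 229 N down at 2.24 m → arm 2.24 m, τ = 229 × 2.24 = 513 N·m clockwise.
Load: 28.3 × 10 = 283 N down at 3.5 m → arm 3.5 m, τ = 283 × 3.5 = 990.5 N·m clockwise.
Sack of grain: 28.9 × 10 = 289 N down at 1.89 m → arm 1.89 m, τ = 289 × 1.89 = 546.2 N·m clockwise.
Paint can: 5.73 × 10 = 57.3 N down at 2.49 m → arm 2.49 m, τ = 57.3 × 2.49 = 142.7 N·m clockwise.
Total clockwise load moment = 2192 N·m.
The cable tension T acts at 4.48 m; only its component perpendicular to the bar, T sinθ, produces torque. sinθ = h/√(h²+d²) = 4.72/√(4.72²+4.48²) = 0.7253.
Setting net torque to zero: T × 4.48 × 0.7253 = 2192 → T = 2192 / 3.249 = 675 N.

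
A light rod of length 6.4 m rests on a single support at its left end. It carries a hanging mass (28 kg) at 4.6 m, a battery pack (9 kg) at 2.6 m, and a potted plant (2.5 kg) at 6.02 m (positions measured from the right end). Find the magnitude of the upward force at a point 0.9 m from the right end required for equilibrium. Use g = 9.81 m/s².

F ≈ 153 N

About the left end:
Hanging mass: 28 × 9.81 = 274.7 N down at 4.6 m → arm 1.8 m, τ = 274.7 × 1.8 = 494.5 N·m clockwise.
Battery pack: 9 × 9.81 = 88.29 N down at 2.6 m → arm 3.8 m, τ = 88.29 × 3.8 = 335.5 N·m clockwise.
Potted plant: 2.5 × 9.81 = 24.53 N down at 6.02 m → arm 0.38 m, τ = 24.53 × 0.38 = 9.321 N·m clockwise.
Net moment of the loads = 839.3 N·m clockwise.
The upward force F acts at a point 0.9 m from the right end, arm 5.5 m, giving F × 5.5 counterclockwise.
Setting net torque to zero: F × 5.5 = 839.3 → F = 839.3 / 5.5 = 153 N.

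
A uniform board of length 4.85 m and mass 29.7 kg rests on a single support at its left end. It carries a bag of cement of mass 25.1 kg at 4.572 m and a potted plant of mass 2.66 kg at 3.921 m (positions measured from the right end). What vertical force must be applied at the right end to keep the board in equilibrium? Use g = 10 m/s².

About the left end:
Beam weight: 29.7 × 10 = 297 N down at 2.425 m → arm 2.425 m, τ = 297 × 2.425 = 720.2 N·m clockwise.
Bag of cement: 25.1 × 10 = 251 N down at 4.572 m → arm 0.278 m, τ = 251 × 0.278 = 69.78 N·m clockwise.
Potted plant: 2.66 × 10 = 26.6 N down at 3.921 m → arm 0.929 m, τ = 26.6 × 0.929 = 24.71 N·m clockwise.
Net moment of the loads = 814.7 N·m clockwise.
The upward force F acts at the right end, arm 4.85 m, giving F × 4.85 counterclockwise.
Στ = 0 ⇒ F × 4.85 = 814.7 ⇒ F = 814.7 / 4.85 = 168 N.

F ≈ 168 N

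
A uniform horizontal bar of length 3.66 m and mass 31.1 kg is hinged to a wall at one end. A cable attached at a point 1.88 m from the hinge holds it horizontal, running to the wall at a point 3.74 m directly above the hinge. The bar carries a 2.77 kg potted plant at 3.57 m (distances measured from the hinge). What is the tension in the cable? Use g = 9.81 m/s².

T ≈ 390 N

Choose the hinge as the axis so the unknown hinge reaction has zero arm there.
Beam weight: 31.1 × 9.81 = 305.1 N down at 1.83 m → arm 1.83 m, τ = 305.1 × 1.83 = 558.3 N·m clockwise.
Potted plant: 2.77 × 9.81 = 27.17 N down at 3.57 m → arm 3.57 m, τ = 27.17 × 3.57 = 97 N·m clockwise.
Total clockwise load moment = 655.3 N·m.
The cable tension T acts at 1.88 m; only its component perpendicular to the bar, T sinθ, produces torque. sinθ = h/√(h²+d²) = 3.74/√(3.74²+1.88²) = 0.8935.
Balancing moments: T × 1.88 × 0.8935 = 655.3, giving T = 655.3 / 1.68 = 390 N.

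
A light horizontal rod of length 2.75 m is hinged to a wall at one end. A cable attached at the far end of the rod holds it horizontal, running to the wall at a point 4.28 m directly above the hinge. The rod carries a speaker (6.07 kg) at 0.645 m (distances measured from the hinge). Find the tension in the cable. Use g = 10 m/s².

About the hinge:
Speaker: 6.07 × 10 = 60.7 N down at 0.645 m → arm 0.645 m, τ = 60.7 × 0.645 = 39.15 N·m clockwise.
Total clockwise load moment = 39.15 N·m.
The cable tension T acts at 2.75 m; only its component perpendicular to the rod, T sinθ, produces torque. sinθ = h/√(h²+d²) = 4.28/√(4.28²+2.75²) = 0.8413.
Στ = 0 ⇒ T × 2.75 × 0.8413 = 39.15 ⇒ T = 39.15 / 2.314 = 16.9 N.

T ≈ 16.9 N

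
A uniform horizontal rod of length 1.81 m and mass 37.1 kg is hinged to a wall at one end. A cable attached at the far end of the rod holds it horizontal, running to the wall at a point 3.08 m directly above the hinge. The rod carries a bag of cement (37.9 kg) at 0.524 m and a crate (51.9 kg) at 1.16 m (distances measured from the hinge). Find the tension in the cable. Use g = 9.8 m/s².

Taking torques about the hinge:
Beam weight: 37.1 × 9.8 = 363.6 N down at 0.905 m → arm 0.905 m, τ = 363.6 × 0.905 = 329.1 N·m clockwise.
Bag of cement: 37.9 × 9.8 = 371.4 N down at 0.524 m → arm 0.524 m, τ = 371.4 × 0.524 = 194.6 N·m clockwise.
Crate: 51.9 × 9.8 = 508.6 N down at 1.16 m → arm 1.16 m, τ = 508.6 × 1.16 = 590 N·m clockwise.
Total clockwise load moment = 1114 N·m.
The cable tension T acts at 1.81 m; only its component perpendicular to the rod, T sinθ, produces torque. sinθ = h/√(h²+d²) = 3.08/√(3.08²+1.81²) = 0.8622.
Setting net torque to zero: T × 1.81 × 0.8622 = 1114 → T = 1114 / 1.561 = 714 N.

T ≈ 714 N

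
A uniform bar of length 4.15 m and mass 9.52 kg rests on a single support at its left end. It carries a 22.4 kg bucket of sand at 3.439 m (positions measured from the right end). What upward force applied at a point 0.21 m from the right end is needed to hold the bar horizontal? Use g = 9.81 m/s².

Choose the left end as the axis so the unknown pivot reaction has zero arm there.
Beam weight: 9.52 × 9.81 = 93.39 N down at 2.075 m → arm 2.075 m, τ = 93.39 × 2.075 = 193.8 N·m clockwise.
Bucket of sand: 22.4 × 9.81 = 219.7 N down at 3.439 m → arm 0.711 m, τ = 219.7 × 0.711 = 156.2 N·m clockwise.
Net moment of the loads = 350 N·m clockwise.
The upward force F acts at a point 0.21 m from the right end, arm 3.94 m, giving F × 3.94 counterclockwise.
Στ = 0 ⇒ F × 3.94 = 350 ⇒ F = 350 / 3.94 = 88.8 N.

F ≈ 88.8 N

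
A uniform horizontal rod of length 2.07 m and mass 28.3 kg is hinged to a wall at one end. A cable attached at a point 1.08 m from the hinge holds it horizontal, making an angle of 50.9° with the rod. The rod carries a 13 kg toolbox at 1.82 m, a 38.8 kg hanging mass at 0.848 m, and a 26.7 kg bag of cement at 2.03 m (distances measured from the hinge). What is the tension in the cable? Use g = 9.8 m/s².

Taking torques about the hinge:
Beam weight: 28.3 × 9.8 = 277.3 N down at 1.035 m → arm 1.035 m, τ = 277.3 × 1.035 = 287 N·m clockwise.
Toolbox: 13 × 9.8 = 127.4 N down at 1.82 m → arm 1.82 m, τ = 127.4 × 1.82 = 231.9 N·m clockwise.
Hanging mass: 38.8 × 9.8 = 380.2 N down at 0.848 m → arm 0.848 m, τ = 380.2 × 0.848 = 322.4 N·m clockwise.
Bag of cement: 26.7 × 9.8 = 261.7 N down at 2.03 m → arm 2.03 m, τ = 261.7 × 2.03 = 531.3 N·m clockwise.
Total clockwise load moment = 1373 N·m.
The cable tension T acts at 1.08 m; only its component perpendicular to the rod, T sinθ, produces torque. sin 50.9° = 0.776.
For rotational equilibrium, T × 1.08 × 0.776 = 1373, so T = 1373 / 0.8381 = 1640 N.

T ≈ 1640 N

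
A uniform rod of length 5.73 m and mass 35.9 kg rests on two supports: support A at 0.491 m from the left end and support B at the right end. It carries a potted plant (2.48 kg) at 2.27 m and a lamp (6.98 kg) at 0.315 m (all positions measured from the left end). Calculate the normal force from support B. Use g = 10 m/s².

Sum moments about support A (its reaction then has zero moment arm).
Beam weight: 35.9 × 10 = 359 N down at 2.865 m → arm 2.374 m, τ = 359 × 2.374 = 852.3 N·m clockwise.
Potted plant: 2.48 × 10 = 24.8 N down at 2.27 m → arm 1.779 m, τ = 24.8 × 1.779 = 44.12 N·m clockwise.
Lamp: 6.98 × 10 = 69.8 N down at 0.315 m → arm 0.176 m, τ = 69.8 × 0.176 = 12.28 N·m counterclockwise.
Net load moment about support A = 884.1 N·m clockwise.
Reaction R at support B is upward at 5.73 m, arm 5.239 m → moment R × 5.239 counterclockwise.
For rotational equilibrium, R × 5.239 = 884.1, so R = 169 N.

R_B ≈ 169 N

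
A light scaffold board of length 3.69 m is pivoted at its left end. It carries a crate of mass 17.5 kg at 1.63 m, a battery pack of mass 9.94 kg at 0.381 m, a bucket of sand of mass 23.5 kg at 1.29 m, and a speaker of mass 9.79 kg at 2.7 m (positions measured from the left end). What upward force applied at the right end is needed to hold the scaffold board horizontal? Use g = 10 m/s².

F ≈ 241 N

About the left end:
Crate: 17.5 × 10 = 175 N down at 1.63 m → arm 1.63 m, τ = 175 × 1.63 = 285.2 N·m clockwise.
Battery pack: 9.94 × 10 = 99.4 N down at 0.381 m → arm 0.381 m, τ = 99.4 × 0.381 = 37.87 N·m clockwise.
Bucket of sand: 23.5 × 10 = 235 N down at 1.29 m → arm 1.29 m, τ = 235 × 1.29 = 303.2 N·m clockwise.
Speaker: 9.79 × 10 = 97.9 N down at 2.7 m → arm 2.7 m, τ = 97.9 × 2.7 = 264.3 N·m clockwise.
Net moment of the loads = 890.6 N·m clockwise.
The upward force F acts at the right end, arm 3.69 m, giving F × 3.69 counterclockwise.
For rotational equilibrium, F × 3.69 = 890.6, so F = 890.6 / 3.69 = 241 N.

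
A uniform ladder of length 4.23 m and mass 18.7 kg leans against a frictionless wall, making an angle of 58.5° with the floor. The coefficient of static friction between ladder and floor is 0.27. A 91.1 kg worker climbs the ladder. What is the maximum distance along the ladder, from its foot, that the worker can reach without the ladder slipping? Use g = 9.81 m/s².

d ≈ 1.81 m

Sum moments about the foot of the ladder (the floor normal and friction both act there and drop out).
Ladder weight 18.7×9.81 = 183.4 N acts at 2.115 m along the ladder; its horizontal arm is 2.115·cos58.5° = 1.105 m → τ = 202.7 N·m clockwise.
Worker weight 91.1×9.81 = 893.7 N at distance d → arm d·cos58.5° → τ = 893.7·d·0.5225 clockwise.
Wall normal N at the top has arm L sinθ = 3.607 m counterclockwise, so Στ = 0 gives N·3.607 = 202.7 + 467·d.
ΣFy = 0 ⇒ N_floor = 1077 N, so the maximum friction is μ_s·N_floor = 0.27×1077 = 290.8 N. ΣFx = 0 ⇒ N_wall = f, so at the slipping point N = 290.8 N.
Substituting: 290.8×3.607 = 202.7 + 467·d ⇒ d = (1049 − 202.7) / 467 = 1.81 m.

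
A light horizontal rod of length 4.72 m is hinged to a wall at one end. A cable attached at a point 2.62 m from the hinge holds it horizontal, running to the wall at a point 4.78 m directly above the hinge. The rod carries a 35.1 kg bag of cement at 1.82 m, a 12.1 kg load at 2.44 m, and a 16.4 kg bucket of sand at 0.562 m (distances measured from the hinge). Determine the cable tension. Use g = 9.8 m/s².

About the hinge:
Bag of cement: 35.1 × 9.8 = 344 N down at 1.82 m → arm 1.82 m, τ = 344 × 1.82 = 626.1 N·m clockwise.
Load: 12.1 × 9.8 = 118.6 N down at 2.44 m → arm 2.44 m, τ = 118.6 × 2.44 = 289.4 N·m clockwise.
Bucket of sand: 16.4 × 9.8 = 160.7 N down at 0.562 m → arm 0.562 m, τ = 160.7 × 0.562 = 90.31 N·m clockwise.
Total clockwise load moment = 1006 N·m.
The cable tension T acts at 2.62 m; only its component perpendicular to the rod, T sinθ, produces torque. sinθ = h/√(h²+d²) = 4.78/√(4.78²+2.62²) = 0.8769.
Setting net torque to zero: T × 2.62 × 0.8769 = 1006 → T = 1006 / 2.297 = 438 N.

T ≈ 438 N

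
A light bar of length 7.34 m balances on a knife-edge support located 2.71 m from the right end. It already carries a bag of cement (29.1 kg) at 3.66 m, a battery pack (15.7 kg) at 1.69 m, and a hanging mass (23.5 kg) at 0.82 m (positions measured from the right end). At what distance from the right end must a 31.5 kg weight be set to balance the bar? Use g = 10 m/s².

Take moments about the knife-edge support (at 2.71 m from the right end).
Bag of cement: 29.1 × 10 = 291 N down at 3.66 m → arm 0.95 m, τ = 291 × 0.95 = 276.4 N·m counterclockwise.
Battery pack: 15.7 × 10 = 157 N down at 1.69 m → arm 1.02 m, τ = 157 × 1.02 = 160.1 N·m clockwise.
Hanging mass: 23.5 × 10 = 235 N down at 0.82 m → arm 1.89 m, τ = 235 × 1.89 = 444.1 N·m clockwise.
Net moment of existing loads = 327.8 N·m clockwise.
The weight weighs 31.5 × 10 = 315 N and must supply an equal counterclockwise moment, so its lever arm about the knife-edge support is 327.8 / 315 = 1.04 m.
That puts it at 2.71 + 1.04 = 3.75 m from the right end.

x ≈ 3.75 m from the right end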